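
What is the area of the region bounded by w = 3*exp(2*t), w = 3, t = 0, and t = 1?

-9/2 + 3*exp(2)/2

On [0, 1], (3*exp(2*t)) - (3) = 3*exp(2*t) - 3 is ≥ 0 throughout, so the area is a single integral of |3*exp(2*t) - 3|.
∫[0,1] (3*exp(2*t) - 3) dt = -9/2 + 3*exp(2)/2.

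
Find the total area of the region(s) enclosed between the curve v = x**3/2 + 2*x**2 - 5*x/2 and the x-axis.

443/12

The curve meets the x-axis where x**3/2 + 2*x**2 - 5*x/2 = 0, i.e. x*(x - 1)*(x + 5)/2 = 0, at x = -5, 0, 1.
On [-5, 0] the curve lies above the axis; ∫[-5,0] (x**3/2 + 2*x**2 - 5*x/2) dx = 875/24, giving area 875/24.
On [0, 1] the curve lies below the axis; ∫[0,1] (x**3/2 + 2*x**2 - 5*x/2) dx = -11/24, giving area 11/24.
Total area = 875/24 + 11/24 = 443/12.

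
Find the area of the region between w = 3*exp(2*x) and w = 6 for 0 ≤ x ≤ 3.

The difference (3*exp(2*x)) - (6) = 3*exp(2*x) - 6 changes sign at x = log(2)/2 inside [0, 3], so split the integral there.
∫[0,log(2)/2] (3*exp(2*x) - 6) dx = 3/2 - log(8); the area of that piece is -3/2 + log(8).
∫[log(2)/2,3] (3*exp(2*x) - 6) dx = -21 + 3*log(2) + 3*exp(6)/2.
Total area = (-3/2 + log(8)) + (-21 + 3*log(2) + 3*exp(6)/2) = -45/2 + 6*log(2) + 3*exp(6)/2.

-45/2 + 6*log(2) + 3*exp(6)/2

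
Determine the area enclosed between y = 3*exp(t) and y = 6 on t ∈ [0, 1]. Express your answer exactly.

The difference (3*exp(t)) - (6) = 3*exp(t) - 6 changes sign at t = log(2) inside [0, 1], so split the integral there.
∫[0,log(2)] (3*exp(t) - 6) dt = 3 - log(64); the area of that piece is -3 + log(64).
∫[log(2),1] (3*exp(t) - 6) dt = -12 + 6*log(2) + 3*exp(1).
Total area = (-3 + log(64)) + (-12 + 6*log(2) + 3*exp(1)) = -15 + 3*exp(1) + 12*log(2).

-15 + 3*exp(1) + 12*log(2)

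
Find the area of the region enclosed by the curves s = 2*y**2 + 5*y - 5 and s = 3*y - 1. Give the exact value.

9

Both boundary curves give s as a function of y, so integrate with respect to y. Setting them equal: 2*y**2 + 2*y - 4 = 0, i.e. 2*(y - 1)*(y + 2) = 0, so they meet at y = -2, 1.
For y in [-2, 1], s = 2*y**2 + 5*y - 5 is on the left; area = ∫[-2,1] (-(2*y**2 + 2*y - 4)) dy = 9.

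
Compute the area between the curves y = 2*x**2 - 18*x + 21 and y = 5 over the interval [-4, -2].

On [-4, -2], (2*x**2 - 18*x + 21) - (5) = 2*x**2 - 18*x + 16 is ≥ 0 throughout, so the area is a single integral of |2*x**2 - 18*x + 16|.
∫[-4,-2] (2*x**2 - 18*x + 16) dx = 532/3.

532/3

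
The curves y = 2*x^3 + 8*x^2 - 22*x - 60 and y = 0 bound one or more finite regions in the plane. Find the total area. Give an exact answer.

863/3

Set the curves equal: 2*x^3 + 8*x^2 - 22*x - 60 = 0, so 2*x^3 + 8*x^2 - 22*x - 60 = 0, which factors as 2*(x - 3)*(x + 2)*(x + 5) = 0. The curves meet at x = -5, -2, 3.
On [-5, -2], y = 2*x^3 + 8*x^2 - 22*x - 60 is on top; that piece has area ∫[-5,-2] (2*x^3 + 8*x^2 - 22*x - 60) dx = 117/2.
On [-2, 3], y = 0 is on top; that piece has area ∫[-2,3] (-(2*x^3 + 8*x^2 - 22*x - 60)) dx = 1375/6.
Total enclosed area = 117/2 + 1375/6 = 863/3.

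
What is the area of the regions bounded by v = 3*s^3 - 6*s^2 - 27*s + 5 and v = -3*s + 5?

Set the curves equal: 3*s^3 - 6*s^2 - 27*s + 5 = -3*s + 5, so 3*s^3 - 6*s^2 - 24*s = 0, which factors as 3*s*(s - 4)*(s + 2) = 0. The curves meet at s = -2, 0, 4.
On [-2, 0], v = 3*s^3 - 6*s^2 - 27*s + 5 is on top; that piece has area ∫[-2,0] (3*s^3 - 6*s^2 - 24*s) ds = 20.
On [0, 4], v = -3*s + 5 is on top; that piece has area ∫[0,4] (-(3*s^3 - 6*s^2 - 24*s)) ds = 128.
Total enclosed area = 20 + 128 = 148.

148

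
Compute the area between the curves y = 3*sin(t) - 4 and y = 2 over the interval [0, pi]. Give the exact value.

On [0, pi], (3*sin(t) - 4) - (2) = 3*sin(t) - 6 is ≤ 0 throughout, so the area is a single integral of |3*sin(t) - 6|.
∫[0,pi] (3*sin(t) - 6) dt = 6 - 6*pi; the area of that piece is -6 + 6*pi.

-6 + 6*pi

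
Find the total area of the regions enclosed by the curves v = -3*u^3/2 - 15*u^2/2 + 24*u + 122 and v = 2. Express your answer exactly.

Set the curves equal: -3*u^3/2 - 15*u^2/2 + 24*u + 122 = 2, so -3*u^3/2 - 15*u^2/2 + 24*u + 120 = 0, which factors as -3*(u - 4)*(u + 4)*(u + 5)/2 = 0. The curves meet at u = -5, -4, 4.
On [-5, -4], v = 2 is on top; that piece has area ∫[-5,-4] (-(-3*u^3/2 - 15*u^2/2 + 24*u + 120)) du = 17/8.
On [-4, 4], v = -3*u^3/2 - 15*u^2/2 + 24*u + 122 is on top; that piece has area ∫[-4,4] (-3*u^3/2 - 15*u^2/2 + 24*u + 120) du = 640.
Total enclosed area = 17/8 + 640 = 5137/8.

5137/8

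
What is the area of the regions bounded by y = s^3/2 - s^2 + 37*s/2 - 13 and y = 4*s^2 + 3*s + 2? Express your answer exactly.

37/24

Set the curves equal: s^3/2 - s^2 + 37*s/2 - 13 = 4*s^2 + 3*s + 2, so s^3/2 - 5*s^2 + 31*s/2 - 15 = 0, which factors as (s - 5)*(s - 3)*(s - 2)/2 = 0. The curves meet at s = 2, 3, 5.
On [2, 3], y = s^3/2 - s^2 + 37*s/2 - 13 is on top; that piece has area ∫[2,3] (s^3/2 - 5*s^2 + 31*s/2 - 15) ds = 5/24.
On [3, 5], y = 4*s^2 + 3*s + 2 is on top; that piece has area ∫[3,5] (-(s^3/2 - 5*s^2 + 31*s/2 - 15)) ds = 4/3.
Total enclosed area = 5/24 + 4/3 = 37/24.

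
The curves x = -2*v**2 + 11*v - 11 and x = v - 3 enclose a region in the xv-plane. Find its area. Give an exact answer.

9

Both boundary curves give x as a function of v, so integrate with respect to v. Setting them equal: -2*v**2 + 10*v - 8 = 0, i.e. -2*(v - 4)*(v - 1) = 0, so they meet at v = 1, 4.
For v in [1, 4], x = -2*v**2 + 11*v - 11 is on the right; area = ∫[1,4] (-2*v**2 + 10*v - 8) dv = 9.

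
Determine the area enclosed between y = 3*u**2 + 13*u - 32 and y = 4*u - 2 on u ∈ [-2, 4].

The difference (3*u**2 + 13*u - 32) - (4*u - 2) = 3*u**2 + 9*u - 30 changes sign at u = 2 inside [-2, 4], so split the integral there.
∫[-2,2] (3*u**2 + 9*u - 30) du = -104; the area of that piece is 104.
∫[2,4] (3*u**2 + 9*u - 30) du = 50.
Total area = 104 + 50 = 154.

154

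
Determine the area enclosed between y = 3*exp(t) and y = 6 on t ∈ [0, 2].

-21 + 12*log(2) + 3*exp(2)

The difference (3*exp(t)) - (6) = 3*exp(t) - 6 changes sign at t = log(2) inside [0, 2], so split the integral there.
∫[0,log(2)] (3*exp(t) - 6) dt = 3 - log(64); the area of that piece is -3 + log(64).
∫[log(2),2] (3*exp(t) - 6) dt = -18 + 6*log(2) + 3*exp(2).
Total area = (-3 + log(64)) + (-18 + 6*log(2) + 3*exp(2)) = -21 + 12*log(2) + 3*exp(2).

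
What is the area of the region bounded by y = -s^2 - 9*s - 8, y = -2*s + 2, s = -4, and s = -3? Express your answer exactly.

13/6

On [-4, -3], (-s^2 - 9*s - 8) - (-2*s + 2) = -s^2 - 7*s - 10 is ≥ 0 throughout, so the area is a single integral of |-s^2 - 7*s - 10|.
∫[-4,-3] (-s^2 - 7*s - 10) ds = 13/6.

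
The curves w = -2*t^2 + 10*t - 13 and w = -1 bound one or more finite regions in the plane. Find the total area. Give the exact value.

Set the curves equal: -2*t^2 + 10*t - 13 = -1, so -2*t^2 + 10*t - 12 = 0, which factors as -2*(t - 3)*(t - 2) = 0. The curves meet at t = 2, 3.
On [2, 3], w = -2*t^2 + 10*t - 13 is on top; that piece has area ∫[2,3] (-2*t^2 + 10*t - 12) dt = 1/3.

1/3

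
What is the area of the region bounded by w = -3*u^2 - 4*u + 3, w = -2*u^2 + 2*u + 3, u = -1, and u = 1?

6

The difference (-3*u^2 - 4*u + 3) - (-2*u^2 + 2*u + 3) = -u^2 - 6*u changes sign at u = 0 inside [-1, 1], so split the integral there.
∫[-1,0] (-u^2 - 6*u) du = 8/3.
∫[0,1] (-u^2 - 6*u) du = -10/3; the area of that piece is 10/3.
Total area = 8/3 + 10/3 = 6.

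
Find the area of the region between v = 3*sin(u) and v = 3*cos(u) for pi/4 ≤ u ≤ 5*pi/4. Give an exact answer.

6*sqrt(2)

On [pi/4, 5*pi/4], (3*sin(u)) - (3*cos(u)) = 3*sin(u) - 3*cos(u) is ≥ 0 throughout, so the area is a single integral of |3*sin(u) - 3*cos(u)|.
∫[pi/4,5*pi/4] (3*sin(u) - 3*cos(u)) du = 6*sqrt(2).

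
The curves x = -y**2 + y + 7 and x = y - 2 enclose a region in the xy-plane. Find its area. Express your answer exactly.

36

Both boundary curves give x as a function of y, so integrate with respect to y. Setting them equal: -y**2 + 9 = 0, i.e. -(y - 3)*(y + 3) = 0, so they meet at y = -3, 3.
For y in [-3, 3], x = -y**2 + y + 7 is on the right; area = ∫[-3,3] (-y**2 + 9) dy = 36.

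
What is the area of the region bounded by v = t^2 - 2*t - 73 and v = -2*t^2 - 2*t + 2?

500

Set the curves equal: t^2 - 2*t - 73 = -2*t^2 - 2*t + 2, so 3*t^2 - 75 = 0, which factors as 3*(t - 5)*(t + 5) = 0. The curves meet at t = -5, 5.
On [-5, 5], v = -2*t^2 - 2*t + 2 is on top; that piece has area ∫[-5,5] (-(3*t^2 - 75)) dt = 500.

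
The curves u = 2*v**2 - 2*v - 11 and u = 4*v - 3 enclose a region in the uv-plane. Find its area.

125/3

Both boundary curves give u as a function of v, so integrate with respect to v. Setting them equal: 2*v**2 - 6*v - 8 = 0, i.e. 2*(v - 4)*(v + 1) = 0, so they meet at v = -1, 4.
For v in [-1, 4], u = 2*v**2 - 2*v - 11 is on the left; area = ∫[-1,4] (-(2*v**2 - 6*v - 8)) dv = 125/3.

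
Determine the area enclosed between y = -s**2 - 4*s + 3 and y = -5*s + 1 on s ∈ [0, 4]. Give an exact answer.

12

The difference (-s**2 - 4*s + 3) - (-5*s + 1) = -s**2 + s + 2 changes sign at s = 2 inside [0, 4], so split the integral there.
∫[0,2] (-s**2 + s + 2) ds = 10/3.
∫[2,4] (-s**2 + s + 2) ds = -26/3; the area of that piece is 26/3.
Total area = 10/3 + 26/3 = 12.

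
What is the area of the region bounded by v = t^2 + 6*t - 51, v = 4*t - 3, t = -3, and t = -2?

140/3

On [-3, -2], (t^2 + 6*t - 51) - (4*t - 3) = t^2 + 2*t - 48 is ≤ 0 throughout, so the area is a single integral of |t^2 + 2*t - 48|.
∫[-3,-2] (t^2 + 2*t - 48) dt = -140/3; the area of that piece is 140/3.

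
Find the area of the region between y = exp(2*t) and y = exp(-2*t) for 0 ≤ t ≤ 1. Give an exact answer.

-1 + exp(-2)/2 + exp(2)/2

On [0, 1], (exp(2*t)) - (exp(-2*t)) = exp(2*t) - exp(-2*t) is ≥ 0 throughout, so the area is a single integral of |exp(2*t) - exp(-2*t)|.
∫[0,1] (exp(2*t) - exp(-2*t)) dt = -1 + exp(-2)/2 + exp(2)/2.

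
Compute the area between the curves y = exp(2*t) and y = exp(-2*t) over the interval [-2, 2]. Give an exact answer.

-2 + exp(-4) + exp(4)

The difference (exp(2*t)) - (exp(-2*t)) = exp(2*t) - exp(-2*t) changes sign at t = 0 inside [-2, 2], so split the integral there.
∫[-2,0] (exp(2*t) - exp(-2*t)) dt = -exp(4)/2 - exp(-4)/2 + 1; the area of that piece is -1 + exp(-4)/2 + exp(4)/2.
∫[0,2] (exp(2*t) - exp(-2*t)) dt = -1 + exp(-4)/2 + exp(4)/2.
Total area = (-1 + exp(-4)/2 + exp(4)/2) + (-1 + exp(-4)/2 + exp(4)/2) = -2 + exp(-4) + exp(4).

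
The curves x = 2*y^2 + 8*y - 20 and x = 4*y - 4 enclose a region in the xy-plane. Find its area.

Both boundary curves give x as a function of y, so integrate with respect to y. Setting them equal: 2*y^2 + 4*y - 16 = 0, i.e. 2*(y - 2)*(y + 4) = 0, so they meet at y = -4, 2.
For y in [-4, 2], x = 2*y^2 + 8*y - 20 is on the left; area = ∫[-4,2] (-(2*y^2 + 4*y - 16)) dy = 72.

72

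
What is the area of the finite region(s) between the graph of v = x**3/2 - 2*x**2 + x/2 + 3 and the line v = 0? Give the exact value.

71/12

The curve meets the x-axis where x**3/2 - 2*x**2 + x/2 + 3 = 0, i.e. (x - 3)*(x - 2)*(x + 1)/2 = 0, at x = -1, 2, 3.
On [-1, 2] the curve lies above the axis; ∫[-1,2] (x**3/2 - 2*x**2 + x/2 + 3) dx = 45/8, giving area 45/8.
On [2, 3] the curve lies below the axis; ∫[2,3] (x**3/2 - 2*x**2 + x/2 + 3) dx = -7/24, giving area 7/24.
Total area = 45/8 + 7/24 = 71/12.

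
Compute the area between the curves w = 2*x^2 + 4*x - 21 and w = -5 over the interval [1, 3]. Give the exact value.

The difference (2*x^2 + 4*x - 21) - (-5) = 2*x^2 + 4*x - 16 changes sign at x = 2 inside [1, 3], so split the integral there.
∫[1,2] (2*x^2 + 4*x - 16) dx = -16/3; the area of that piece is 16/3.
∫[2,3] (2*x^2 + 4*x - 16) dx = 20/3.
Total area = 16/3 + 20/3 = 12.

12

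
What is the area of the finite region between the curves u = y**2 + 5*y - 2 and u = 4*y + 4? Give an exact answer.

Both boundary curves give u as a function of y, so integrate with respect to y. Setting them equal: y**2 + y - 6 = 0, i.e. (y - 2)*(y + 3) = 0, so they meet at y = -3, 2.
For y in [-3, 2], u = y**2 + 5*y - 2 is on the left; area = ∫[-3,2] (-(y**2 + y - 6)) dy = 125/6.

125/6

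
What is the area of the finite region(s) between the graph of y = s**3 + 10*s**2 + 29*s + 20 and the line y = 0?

71/6

The curve meets the s-axis where s**3 + 10*s**2 + 29*s + 20 = 0, i.e. (s + 1)*(s + 4)*(s + 5) = 0, at s = -5, -4, -1.
On [-5, -4] the curve lies above the axis; ∫[-5,-4] (s**3 + 10*s**2 + 29*s + 20) ds = 7/12, giving area 7/12.
On [-4, -1] the curve lies below the axis; ∫[-4,-1] (s**3 + 10*s**2 + 29*s + 20) ds = -45/4, giving area 45/4.
Total area = 7/12 + 45/4 = 71/6.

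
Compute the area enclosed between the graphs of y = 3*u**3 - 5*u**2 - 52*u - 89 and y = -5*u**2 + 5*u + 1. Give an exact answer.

Set the curves equal: 3*u**3 - 5*u**2 - 52*u - 89 = -5*u**2 + 5*u + 1, so 3*u**3 - 57*u - 90 = 0, which factors as 3*(u - 5)*(u + 2)*(u + 3) = 0. The curves meet at u = -3, -2, 5.
On [-3, -2], y = 3*u**3 - 5*u**2 - 52*u - 89 is on top; that piece has area ∫[-3,-2] (3*u**3 - 57*u - 90) du = 15/4.
On [-2, 5], y = -5*u**2 + 5*u + 1 is on top; that piece has area ∫[-2,5] (-(3*u**3 - 57*u - 90)) du = 3087/4.
Total enclosed area = 15/4 + 3087/4 = 1551/2.

1551/2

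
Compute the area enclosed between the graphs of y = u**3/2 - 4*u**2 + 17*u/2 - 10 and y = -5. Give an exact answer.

Set the curves equal: u**3/2 - 4*u**2 + 17*u/2 - 10 = -5, so u**3/2 - 4*u**2 + 17*u/2 - 5 = 0, which factors as (u - 5)*(u - 2)*(u - 1)/2 = 0. The curves meet at u = 1, 2, 5.
On [1, 2], y = u**3/2 - 4*u**2 + 17*u/2 - 10 is on top; that piece has area ∫[1,2] (u**3/2 - 4*u**2 + 17*u/2 - 5) du = 7/24.
On [2, 5], y = -5 is on top; that piece has area ∫[2,5] (-(u**3/2 - 4*u**2 + 17*u/2 - 5)) du = 45/8.
Total enclosed area = 7/24 + 45/8 = 71/12.

71/12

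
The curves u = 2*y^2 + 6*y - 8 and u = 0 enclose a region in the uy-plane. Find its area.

Both boundary curves give u as a function of y, so integrate with respect to y. Setting them equal: 2*y^2 + 6*y - 8 = 0, i.e. 2*(y - 1)*(y + 4) = 0, so they meet at y = -4, 1.
For y in [-4, 1], u = 2*y^2 + 6*y - 8 is on the left; area = ∫[-4,1] (-(2*y^2 + 6*y - 8)) dy = 125/3.

125/3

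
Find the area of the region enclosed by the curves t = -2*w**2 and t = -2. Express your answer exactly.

8/3

Both boundary curves give t as a function of w, so integrate with respect to w. Setting them equal: -2*w**2 + 2 = 0, i.e. -2*(w - 1)*(w + 1) = 0, so they meet at w = -1, 1.
For w in [-1, 1], t = -2*w**2 is on the right; area = ∫[-1,1] (-2*w**2 + 2) dw = 8/3.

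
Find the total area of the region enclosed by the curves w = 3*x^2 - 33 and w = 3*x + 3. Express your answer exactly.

343/2

Set the curves equal: 3*x^2 - 33 = 3*x + 3, so 3*x^2 - 3*x - 36 = 0, which factors as 3*(x - 4)*(x + 3) = 0. The curves meet at x = -3, 4.
On [-3, 4], w = 3*x + 3 is on top; that piece has area ∫[-3,4] (-(3*x^2 - 3*x - 36)) dx = 343/2.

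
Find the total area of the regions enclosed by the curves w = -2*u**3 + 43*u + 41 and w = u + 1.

999/2

Set the curves equal: -2*u**3 + 43*u + 41 = u + 1, so -2*u**3 + 42*u + 40 = 0, which factors as -2*(u - 5)*(u + 1)*(u + 4) = 0. The curves meet at u = -4, -1, 5.
On [-4, -1], w = u + 1 is on top; that piece has area ∫[-4,-1] (-(-2*u**3 + 42*u + 40)) du = 135/2.
On [-1, 5], w = -2*u**3 + 43*u + 41 is on top; that piece has area ∫[-1,5] (-2*u**3 + 42*u + 40) du = 432.
Total enclosed area = 135/2 + 432 = 999/2.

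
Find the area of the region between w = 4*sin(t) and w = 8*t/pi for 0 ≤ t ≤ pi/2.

4 - pi

On [0, pi/2], (4*sin(t)) - (8*t/pi) = -8*t/pi + 4*sin(t) is ≥ 0 throughout, so the area is a single integral of |-8*t/pi + 4*sin(t)|.
∫[0,pi/2] (-8*t/pi + 4*sin(t)) dt = 4 - pi.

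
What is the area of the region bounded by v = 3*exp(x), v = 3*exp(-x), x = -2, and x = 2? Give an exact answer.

The difference (3*exp(x)) - (3*exp(-x)) = 3*exp(x) - 3*exp(-x) changes sign at x = 0 inside [-2, 2], so split the integral there.
∫[-2,0] (3*exp(x) - 3*exp(-x)) dx = -3*exp(2) - 3*exp(-2) + 6; the area of that piece is -6 + 3*exp(-2) + 3*exp(2).
∫[0,2] (3*exp(x) - 3*exp(-x)) dx = -6 + 3*exp(-2) + 3*exp(2).
Total area = (-6 + 3*exp(-2) + 3*exp(2)) + (-6 + 3*exp(-2) + 3*exp(2)) = -12 + 6*exp(-2) + 6*exp(2).

-12 + 6*exp(-2) + 6*exp(2)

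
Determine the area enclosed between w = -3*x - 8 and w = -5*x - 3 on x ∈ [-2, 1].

On [-2, 1], (-3*x - 8) - (-5*x - 3) = 2*x - 5 is ≤ 0 throughout, so the area is a single integral of |2*x - 5|.
∫[-2,1] (2*x - 5) dx = -18; the area of that piece is 18.

18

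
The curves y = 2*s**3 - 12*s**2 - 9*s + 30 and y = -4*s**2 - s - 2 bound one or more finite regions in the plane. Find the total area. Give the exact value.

Set the curves equal: 2*s**3 - 12*s**2 - 9*s + 30 = -4*s**2 - s - 2, so 2*s**3 - 8*s**2 - 8*s + 32 = 0, which factors as 2*(s - 4)*(s - 2)*(s + 2) = 0. The curves meet at s = -2, 2, 4.
On [-2, 2], y = 2*s**3 - 12*s**2 - 9*s + 30 is on top; that piece has area ∫[-2,2] (2*s**3 - 8*s**2 - 8*s + 32) ds = 256/3.
On [2, 4], y = -4*s**2 - s - 2 is on top; that piece has area ∫[2,4] (-(2*s**3 - 8*s**2 - 8*s + 32)) ds = 40/3.
Total enclosed area = 256/3 + 40/3 = 296/3.

296/3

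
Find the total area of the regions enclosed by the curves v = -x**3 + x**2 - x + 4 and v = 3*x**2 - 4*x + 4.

Set the curves equal: -x**3 + x**2 - x + 4 = 3*x**2 - 4*x + 4, so -x**3 - 2*x**2 + 3*x = 0, which factors as -x*(x - 1)*(x + 3) = 0. The curves meet at x = -3, 0, 1.
On [-3, 0], v = 3*x**2 - 4*x + 4 is on top; that piece has area ∫[-3,0] (-(-x**3 - 2*x**2 + 3*x)) dx = 45/4.
On [0, 1], v = -x**3 + x**2 - x + 4 is on top; that piece has area ∫[0,1] (-x**3 - 2*x**2 + 3*x) dx = 7/12.
Total enclosed area = 45/4 + 7/12 = 71/6.

71/6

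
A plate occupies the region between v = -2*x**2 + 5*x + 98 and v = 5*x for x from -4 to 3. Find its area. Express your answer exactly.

1876/3

On [-4, 3], (-2*x**2 + 5*x + 98) - (5*x) = -2*x**2 + 98 is ≥ 0 throughout, so the area is a single integral of |-2*x**2 + 98|.
∫[-4,3] (-2*x**2 + 98) dx = 1876/3.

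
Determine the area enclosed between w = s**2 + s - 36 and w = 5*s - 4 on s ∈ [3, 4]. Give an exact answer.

101/3

On [3, 4], (s**2 + s - 36) - (5*s - 4) = s**2 - 4*s - 32 is ≤ 0 throughout, so the area is a single integral of |s**2 - 4*s - 32|.
∫[3,4] (s**2 - 4*s - 32) ds = -101/3; the area of that piece is 101/3.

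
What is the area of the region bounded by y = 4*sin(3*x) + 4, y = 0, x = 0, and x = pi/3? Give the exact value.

8/3 + 4*pi/3

On [0, pi/3], (4*sin(3*x) + 4) - (0) = 4*sin(3*x) + 4 is ≥ 0 throughout, so the area is a single integral of |4*sin(3*x) + 4|.
∫[0,pi/3] (4*sin(3*x) + 4) dx = 8/3 + 4*pi/3.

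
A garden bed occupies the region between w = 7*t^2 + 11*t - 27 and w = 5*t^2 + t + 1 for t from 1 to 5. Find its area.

322/3

The difference (7*t^2 + 11*t - 27) - (5*t^2 + t + 1) = 2*t^2 + 10*t - 28 changes sign at t = 2 inside [1, 5], so split the integral there.
∫[1,2] (2*t^2 + 10*t - 28) dt = -25/3; the area of that piece is 25/3.
∫[2,5] (2*t^2 + 10*t - 28) dt = 99.
Total area = 25/3 + 99 = 322/3.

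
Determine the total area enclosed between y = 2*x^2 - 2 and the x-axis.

8/3

The curve meets the x-axis where 2*x^2 - 2 = 0, i.e. 2*(x - 1)*(x + 1) = 0, at x = -1, 1.
On [-1, 1] the curve lies below the axis; ∫[-1,1] (2*x^2 - 2) dx = -8/3, giving area 8/3.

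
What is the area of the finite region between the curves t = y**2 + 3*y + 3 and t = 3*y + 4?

Both boundary curves give t as a function of y, so integrate with respect to y. Setting them equal: y**2 - 1 = 0, i.e. (y - 1)*(y + 1) = 0, so they meet at y = -1, 1.
For y in [-1, 1], t = y**2 + 3*y + 3 is on the left; area = ∫[-1,1] (-(y**2 - 1)) dy = 4/3.

4/3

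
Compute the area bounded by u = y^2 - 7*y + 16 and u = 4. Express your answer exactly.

Both boundary curves give u as a function of y, so integrate with respect to y. Setting them equal: y^2 - 7*y + 12 = 0, i.e. (y - 4)*(y - 3) = 0, so they meet at y = 3, 4.
For y in [3, 4], u = y^2 - 7*y + 16 is on the left; area = ∫[3,4] (-(y^2 - 7*y + 12)) dy = 1/6.

1/6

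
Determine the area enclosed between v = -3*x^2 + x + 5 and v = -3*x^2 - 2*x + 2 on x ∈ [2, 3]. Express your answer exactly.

21/2

On [2, 3], (-3*x^2 + x + 5) - (-3*x^2 - 2*x + 2) = 3*x + 3 is ≥ 0 throughout, so the area is a single integral of |3*x + 3|.
∫[2,3] (3*x + 3) dx = 21/2.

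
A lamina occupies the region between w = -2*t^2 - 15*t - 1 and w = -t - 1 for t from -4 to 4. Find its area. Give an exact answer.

The difference (-2*t^2 - 15*t - 1) - (-t - 1) = -2*t^2 - 14*t changes sign at t = 0 inside [-4, 4], so split the integral there.
∫[-4,0] (-2*t^2 - 14*t) dt = 208/3.
∫[0,4] (-2*t^2 - 14*t) dt = -464/3; the area of that piece is 464/3.
Total area = 208/3 + 464/3 = 224.

224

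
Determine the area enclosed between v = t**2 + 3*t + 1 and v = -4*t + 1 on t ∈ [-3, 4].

The difference (t**2 + 3*t + 1) - (-4*t + 1) = t**2 + 7*t changes sign at t = 0 inside [-3, 4], so split the integral there.
∫[-3,0] (t**2 + 7*t) dt = -45/2; the area of that piece is 45/2.
∫[0,4] (t**2 + 7*t) dt = 232/3.
Total area = 45/2 + 232/3 = 599/6.

599/6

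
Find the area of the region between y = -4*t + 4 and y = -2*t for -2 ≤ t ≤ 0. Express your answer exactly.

On [-2, 0], (-4*t + 4) - (-2*t) = -2*t + 4 is ≥ 0 throughout, so the area is a single integral of |-2*t + 4|.
∫[-2,0] (-2*t + 4) dt = 12.

12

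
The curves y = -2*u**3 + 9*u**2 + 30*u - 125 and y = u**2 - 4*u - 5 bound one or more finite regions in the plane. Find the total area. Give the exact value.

Set the curves equal: -2*u**3 + 9*u**2 + 30*u - 125 = u**2 - 4*u - 5, so -2*u**3 + 8*u**2 + 34*u - 120 = 0, which factors as -2*(u - 5)*(u - 3)*(u + 4) = 0. The curves meet at u = -4, 3, 5.
On [-4, 3], y = u**2 - 4*u - 5 is on top; that piece has area ∫[-4,3] (-(-2*u**3 + 8*u**2 + 34*u - 120)) du = 3773/6.
On [3, 5], y = -2*u**3 + 9*u**2 + 30*u - 125 is on top; that piece has area ∫[3,5] (-2*u**3 + 8*u**2 + 34*u - 120) du = 64/3.
Total enclosed area = 3773/6 + 64/3 = 3901/6.

3901/6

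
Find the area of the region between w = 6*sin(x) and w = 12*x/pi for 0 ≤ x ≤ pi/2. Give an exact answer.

On [0, pi/2], (6*sin(x)) - (12*x/pi) = -12*x/pi + 6*sin(x) is ≥ 0 throughout, so the area is a single integral of |-12*x/pi + 6*sin(x)|.
∫[0,pi/2] (-12*x/pi + 6*sin(x)) dx = 6 - 3*pi/2.

6 - 3*pi/2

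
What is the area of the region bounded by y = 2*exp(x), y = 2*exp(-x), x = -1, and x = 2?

-8 + 2*exp(-2) + 2*exp(-1) + 2*exp(1) + 2*exp(2)

The difference (2*exp(x)) - (2*exp(-x)) = 2*exp(x) - 2*exp(-x) changes sign at x = 0 inside [-1, 2], so split the integral there.
∫[-1,0] (2*exp(x) - 2*exp(-x)) dx = -2*exp(1) - 2*exp(-1) + 4; the area of that piece is -4 + 2*exp(-1) + 2*exp(1).
∫[0,2] (2*exp(x) - 2*exp(-x)) dx = -4 + 2*exp(-2) + 2*exp(2).
Total area = (-4 + 2*exp(-1) + 2*exp(1)) + (-4 + 2*exp(-2) + 2*exp(2)) = -8 + 2*exp(-2) + 2*exp(-1) + 2*exp(1) + 2*exp(2).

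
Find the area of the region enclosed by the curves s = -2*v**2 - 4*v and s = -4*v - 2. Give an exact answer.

8/3

Both boundary curves give s as a function of v, so integrate with respect to v. Setting them equal: -2*v**2 + 2 = 0, i.e. -2*(v - 1)*(v + 1) = 0, so they meet at v = -1, 1.
For v in [-1, 1], s = -2*v**2 - 4*v is on the right; area = ∫[-1,1] (-2*v**2 + 2) dv = 8/3.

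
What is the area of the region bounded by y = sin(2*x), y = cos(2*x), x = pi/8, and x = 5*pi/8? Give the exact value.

sqrt(2)

On [pi/8, 5*pi/8], (sin(2*x)) - (cos(2*x)) = sin(2*x) - cos(2*x) is ≥ 0 throughout, so the area is a single integral of |sin(2*x) - cos(2*x)|.
∫[pi/8,5*pi/8] (sin(2*x) - cos(2*x)) dx = sqrt(2).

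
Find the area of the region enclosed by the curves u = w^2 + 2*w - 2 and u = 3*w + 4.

Both boundary curves give u as a function of w, so integrate with respect to w. Setting them equal: w^2 - w - 6 = 0, i.e. (w - 3)*(w + 2) = 0, so they meet at w = -2, 3.
For w in [-2, 3], u = w^2 + 2*w - 2 is on the left; area = ∫[-2,3] (-(w^2 - w - 6)) dw = 125/6.

125/6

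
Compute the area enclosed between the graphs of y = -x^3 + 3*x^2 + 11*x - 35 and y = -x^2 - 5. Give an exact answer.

Set the curves equal: -x^3 + 3*x^2 + 11*x - 35 = -x^2 - 5, so -x^3 + 4*x^2 + 11*x - 30 = 0, which factors as -(x - 5)*(x - 2)*(x + 3) = 0. The curves meet at x = -3, 2, 5.
On [-3, 2], y = -x^2 - 5 is on top; that piece has area ∫[-3,2] (-(-x^3 + 4*x^2 + 11*x - 30)) dx = 1375/12.
On [2, 5], y = -x^3 + 3*x^2 + 11*x - 35 is on top; that piece has area ∫[2,5] (-x^3 + 4*x^2 + 11*x - 30) dx = 117/4.
Total enclosed area = 1375/12 + 117/4 = 863/6.

863/6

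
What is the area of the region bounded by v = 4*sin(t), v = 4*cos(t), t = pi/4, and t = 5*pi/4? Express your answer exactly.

8*sqrt(2)

On [pi/4, 5*pi/4], (4*sin(t)) - (4*cos(t)) = 4*sin(t) - 4*cos(t) is ≥ 0 throughout, so the area is a single integral of |4*sin(t) - 4*cos(t)|.
∫[pi/4,5*pi/4] (4*sin(t) - 4*cos(t)) dt = 8*sqrt(2).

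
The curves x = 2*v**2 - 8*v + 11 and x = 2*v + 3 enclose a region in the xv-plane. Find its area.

9

Both boundary curves give x as a function of v, so integrate with respect to v. Setting them equal: 2*v**2 - 10*v + 8 = 0, i.e. 2*(v - 4)*(v - 1) = 0, so they meet at v = 1, 4.
For v in [1, 4], x = 2*v**2 - 8*v + 11 is on the left; area = ∫[1,4] (-(2*v**2 - 10*v + 8)) dv = 9.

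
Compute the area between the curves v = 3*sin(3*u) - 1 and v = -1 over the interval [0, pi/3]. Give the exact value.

2

On [0, pi/3], (3*sin(3*u) - 1) - (-1) = 3*sin(3*u) is ≥ 0 throughout, so the area is a single integral of |3*sin(3*u)|.
∫[0,pi/3] (3*sin(3*u)) du = 2.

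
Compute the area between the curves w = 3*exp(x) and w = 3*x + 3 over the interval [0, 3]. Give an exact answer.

-51/2 + 3*exp(3)

On [0, 3], (3*exp(x)) - (3*x + 3) = -3*x + 3*exp(x) - 3 is ≥ 0 throughout, so the area is a single integral of |-3*x + 3*exp(x) - 3|.
∫[0,3] (-3*x + 3*exp(x) - 3) dx = -51/2 + 3*exp(3).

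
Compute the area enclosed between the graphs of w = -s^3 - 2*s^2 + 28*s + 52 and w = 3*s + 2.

Set the curves equal: -s^3 - 2*s^2 + 28*s + 52 = 3*s + 2, so -s^3 - 2*s^2 + 25*s + 50 = 0, which factors as -(s - 5)*(s + 2)*(s + 5) = 0. The curves meet at s = -5, -2, 5.
On [-5, -2], w = 3*s + 2 is on top; that piece has area ∫[-5,-2] (-(-s^3 - 2*s^2 + 25*s + 50)) ds = 153/4.
On [-2, 5], w = -s^3 - 2*s^2 + 28*s + 52 is on top; that piece has area ∫[-2,5] (-s^3 - 2*s^2 + 25*s + 50) ds = 4459/12.
Total enclosed area = 153/4 + 4459/12 = 2459/6.

2459/6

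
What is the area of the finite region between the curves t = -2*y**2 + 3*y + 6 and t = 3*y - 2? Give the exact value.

Both boundary curves give t as a function of y, so integrate with respect to y. Setting them equal: -2*y**2 + 8 = 0, i.e. -2*(y - 2)*(y + 2) = 0, so they meet at y = -2, 2.
For y in [-2, 2], t = -2*y**2 + 3*y + 6 is on the right; area = ∫[-2,2] (-2*y**2 + 8) dy = 64/3.

64/3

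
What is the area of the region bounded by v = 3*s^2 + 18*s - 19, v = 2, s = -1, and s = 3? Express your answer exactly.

The difference (3*s^2 + 18*s - 19) - (2) = 3*s^2 + 18*s - 21 changes sign at s = 1 inside [-1, 3], so split the integral there.
∫[-1,1] (3*s^2 + 18*s - 21) ds = -40; the area of that piece is 40.
∫[1,3] (3*s^2 + 18*s - 21) ds = 56.
Total area = 40 + 56 = 96.

96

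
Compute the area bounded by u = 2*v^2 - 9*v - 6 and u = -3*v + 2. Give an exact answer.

125/3

Both boundary curves give u as a function of v, so integrate with respect to v. Setting them equal: 2*v^2 - 6*v - 8 = 0, i.e. 2*(v - 4)*(v + 1) = 0, so they meet at v = -1, 4.
For v in [-1, 4], u = 2*v^2 - 9*v - 6 is on the left; area = ∫[-1,4] (-(2*v^2 - 6*v - 8)) dv = 125/3.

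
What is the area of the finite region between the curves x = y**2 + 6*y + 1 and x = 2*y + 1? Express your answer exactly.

Both boundary curves give x as a function of y, so integrate with respect to y. Setting them equal: y**2 + 4*y = 0, i.e. y*(y + 4) = 0, so they meet at y = -4, 0.
For y in [-4, 0], x = y**2 + 6*y + 1 is on the left; area = ∫[-4,0] (-(y**2 + 4*y)) dy = 32/3.

32/3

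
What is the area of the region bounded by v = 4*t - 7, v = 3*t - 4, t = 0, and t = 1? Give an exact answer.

On [0, 1], (4*t - 7) - (3*t - 4) = t - 3 is ≤ 0 throughout, so the area is a single integral of |t - 3|.
∫[0,1] (t - 3) dt = -5/2; the area of that piece is 5/2.

5/2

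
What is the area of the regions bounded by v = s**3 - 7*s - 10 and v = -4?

Set the curves equal: s**3 - 7*s - 10 = -4, so s**3 - 7*s - 6 = 0, which factors as (s - 3)*(s + 1)*(s + 2) = 0. The curves meet at s = -2, -1, 3.
On [-2, -1], v = s**3 - 7*s - 10 is on top; that piece has area ∫[-2,-1] (s**3 - 7*s - 6) ds = 3/4.
On [-1, 3], v = -4 is on top; that piece has area ∫[-1,3] (-(s**3 - 7*s - 6)) ds = 32.
Total enclosed area = 3/4 + 32 = 131/4.

131/4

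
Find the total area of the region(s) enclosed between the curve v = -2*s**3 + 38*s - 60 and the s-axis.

The curve meets the s-axis where -2*s**3 + 38*s - 60 = 0, i.e. -2*(s - 3)*(s - 2)*(s + 5) = 0, at s = -5, 2, 3.
On [-5, 2] the curve lies below the axis; ∫[-5,2] (-2*s**3 + 38*s - 60) ds = -1029/2, giving area 1029/2.
On [2, 3] the curve lies above the axis; ∫[2,3] (-2*s**3 + 38*s - 60) ds = 5/2, giving area 5/2.
Total area = 1029/2 + 5/2 = 517.

517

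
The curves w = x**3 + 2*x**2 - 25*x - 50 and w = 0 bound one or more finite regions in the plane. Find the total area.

Set the curves equal: x**3 + 2*x**2 - 25*x - 50 = 0, so x**3 + 2*x**2 - 25*x - 50 = 0, which factors as (x - 5)*(x + 2)*(x + 5) = 0. The curves meet at x = -5, -2, 5.
On [-5, -2], w = x**3 + 2*x**2 - 25*x - 50 is on top; that piece has area ∫[-5,-2] (x**3 + 2*x**2 - 25*x - 50) dx = 153/4.
On [-2, 5], w = 0 is on top; that piece has area ∫[-2,5] (-(x**3 + 2*x**2 - 25*x - 50)) dx = 4459/12.
Total enclosed area = 153/4 + 4459/12 = 2459/6.

2459/6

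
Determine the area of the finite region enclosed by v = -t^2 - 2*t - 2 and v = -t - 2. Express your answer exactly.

1/6

Set the curves equal: -t^2 - 2*t - 2 = -t - 2, so -t^2 - t = 0, which factors as -t*(t + 1) = 0. The curves meet at t = -1, 0.
On [-1, 0], v = -t^2 - 2*t - 2 is on top; that piece has area ∫[-1,0] (-t^2 - t) dt = 1/6.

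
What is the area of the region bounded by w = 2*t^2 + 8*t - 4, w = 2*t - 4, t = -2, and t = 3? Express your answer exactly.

The difference (2*t^2 + 8*t - 4) - (2*t - 4) = 2*t^2 + 6*t changes sign at t = 0 inside [-2, 3], so split the integral there.
∫[-2,0] (2*t^2 + 6*t) dt = -20/3; the area of that piece is 20/3.
∫[0,3] (2*t^2 + 6*t) dt = 45.
Total area = 20/3 + 45 = 155/3.

155/3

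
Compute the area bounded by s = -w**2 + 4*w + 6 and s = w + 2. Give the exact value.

125/6

Both boundary curves give s as a function of w, so integrate with respect to w. Setting them equal: -w**2 + 3*w + 4 = 0, i.e. -(w - 4)*(w + 1) = 0, so they meet at w = -1, 4.
For w in [-1, 4], s = -w**2 + 4*w + 6 is on the right; area = ∫[-1,4] (-w**2 + 3*w + 4) dw = 125/6.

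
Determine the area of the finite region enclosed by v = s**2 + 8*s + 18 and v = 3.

4/3

Set the curves equal: s**2 + 8*s + 18 = 3, so s**2 + 8*s + 15 = 0, which factors as (s + 3)*(s + 5) = 0. The curves meet at s = -5, -3.
On [-5, -3], v = 3 is on top; that piece has area ∫[-5,-3] (-(s**2 + 8*s + 15)) ds = 4/3.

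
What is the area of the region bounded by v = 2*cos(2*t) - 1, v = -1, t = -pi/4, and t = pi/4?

On [-pi/4, pi/4], (2*cos(2*t) - 1) - (-1) = 2*cos(2*t) is ≥ 0 throughout, so the area is a single integral of |2*cos(2*t)|.
∫[-pi/4,pi/4] (2*cos(2*t)) dt = 2.

2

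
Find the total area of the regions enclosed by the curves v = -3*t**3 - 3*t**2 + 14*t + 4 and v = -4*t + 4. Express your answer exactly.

Set the curves equal: -3*t**3 - 3*t**2 + 14*t + 4 = -4*t + 4, so -3*t**3 - 3*t**2 + 18*t = 0, which factors as -3*t*(t - 2)*(t + 3) = 0. The curves meet at t = -3, 0, 2.
On [-3, 0], v = -4*t + 4 is on top; that piece has area ∫[-3,0] (-(-3*t**3 - 3*t**2 + 18*t)) dt = 189/4.
On [0, 2], v = -3*t**3 - 3*t**2 + 14*t + 4 is on top; that piece has area ∫[0,2] (-3*t**3 - 3*t**2 + 18*t) dt = 16.
Total enclosed area = 189/4 + 16 = 253/4.

253/4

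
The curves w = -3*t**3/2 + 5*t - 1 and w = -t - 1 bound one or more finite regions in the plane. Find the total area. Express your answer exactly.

Set the curves equal: -3*t**3/2 + 5*t - 1 = -t - 1, so -3*t**3/2 + 6*t = 0, which factors as -3*t*(t - 2)*(t + 2)/2 = 0. The curves meet at t = -2, 0, 2.
On [-2, 0], w = -t - 1 is on top; that piece has area ∫[-2,0] (-(-3*t**3/2 + 6*t)) dt = 6.
On [0, 2], w = -3*t**3/2 + 5*t - 1 is on top; that piece has area ∫[0,2] (-3*t**3/2 + 6*t) dt = 6.
Total enclosed area = 6 + 6 = 12.

12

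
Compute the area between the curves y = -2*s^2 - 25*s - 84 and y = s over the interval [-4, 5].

999

On [-4, 5], (-2*s^2 - 25*s - 84) - (s) = -2*s^2 - 26*s - 84 is ≤ 0 throughout, so the area is a single integral of |-2*s^2 - 26*s - 84|.
∫[-4,5] (-2*s^2 - 26*s - 84) ds = -999; the area of that piece is 999.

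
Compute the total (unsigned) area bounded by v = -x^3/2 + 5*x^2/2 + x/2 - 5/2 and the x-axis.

74/3

The curve meets the x-axis where -x^3/2 + 5*x^2/2 + x/2 - 5/2 = 0, i.e. -(x - 5)*(x - 1)*(x + 1)/2 = 0, at x = -1, 1, 5.
On [-1, 1] the curve lies below the axis; ∫[-1,1] (-x^3/2 + 5*x^2/2 + x/2 - 5/2) dx = -10/3, giving area 10/3.
On [1, 5] the curve lies above the axis; ∫[1,5] (-x^3/2 + 5*x^2/2 + x/2 - 5/2) dx = 64/3, giving area 64/3.
Total area = 10/3 + 64/3 = 74/3.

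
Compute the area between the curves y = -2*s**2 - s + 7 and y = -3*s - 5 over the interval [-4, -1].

89/3

The difference (-2*s**2 - s + 7) - (-3*s - 5) = -2*s**2 + 2*s + 12 changes sign at s = -2 inside [-4, -1], so split the integral there.
∫[-4,-2] (-2*s**2 + 2*s + 12) ds = -76/3; the area of that piece is 76/3.
∫[-2,-1] (-2*s**2 + 2*s + 12) ds = 13/3.
Total area = 76/3 + 13/3 = 89/3.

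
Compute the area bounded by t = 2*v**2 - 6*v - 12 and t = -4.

125/3

Both boundary curves give t as a function of v, so integrate with respect to v. Setting them equal: 2*v**2 - 6*v - 8 = 0, i.e. 2*(v - 4)*(v + 1) = 0, so they meet at v = -1, 4.
For v in [-1, 4], t = 2*v**2 - 6*v - 12 is on the left; area = ∫[-1,4] (-(2*v**2 - 6*v - 8)) dv = 125/3.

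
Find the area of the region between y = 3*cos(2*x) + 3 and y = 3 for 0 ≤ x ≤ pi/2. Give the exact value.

3

The difference (3*cos(2*x) + 3) - (3) = 3*cos(2*x) changes sign at x = pi/4 inside [0, pi/2], so split the integral there.
∫[0,pi/4] (3*cos(2*x)) dx = 3/2.
∫[pi/4,pi/2] (3*cos(2*x)) dx = -3/2; the area of that piece is 3/2.
Total area = 3/2 + 3/2 = 3.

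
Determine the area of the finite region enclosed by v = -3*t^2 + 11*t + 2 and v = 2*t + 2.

27/2

Set the curves equal: -3*t^2 + 11*t + 2 = 2*t + 2, so -3*t^2 + 9*t = 0, which factors as -3*t*(t - 3) = 0. The curves meet at t = 0, 3.
On [0, 3], v = -3*t^2 + 11*t + 2 is on top; that piece has area ∫[0,3] (-3*t^2 + 9*t) dt = 27/2.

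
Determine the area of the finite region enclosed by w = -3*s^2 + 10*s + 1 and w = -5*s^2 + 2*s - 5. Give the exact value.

Set the curves equal: -3*s^2 + 10*s + 1 = -5*s^2 + 2*s - 5, so 2*s^2 + 8*s + 6 = 0, which factors as 2*(s + 1)*(s + 3) = 0. The curves meet at s = -3, -1.
On [-3, -1], w = -5*s^2 + 2*s - 5 is on top; that piece has area ∫[-3,-1] (-(2*s^2 + 8*s + 6)) ds = 8/3.

8/3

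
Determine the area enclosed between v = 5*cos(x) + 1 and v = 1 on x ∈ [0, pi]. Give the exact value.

The difference (5*cos(x) + 1) - (1) = 5*cos(x) changes sign at x = pi/2 inside [0, pi], so split the integral there.
∫[0,pi/2] (5*cos(x)) dx = 5.
∫[pi/2,pi] (5*cos(x)) dx = -5; the area of that piece is 5.
Total area = 5 + 5 = 10.

10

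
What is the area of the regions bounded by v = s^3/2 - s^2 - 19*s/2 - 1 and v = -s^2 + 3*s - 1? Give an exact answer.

Set the curves equal: s^3/2 - s^2 - 19*s/2 - 1 = -s^2 + 3*s - 1, so s^3/2 - 25*s/2 = 0, which factors as s*(s - 5)*(s + 5)/2 = 0. The curves meet at s = -5, 0, 5.
On [-5, 0], v = s^3/2 - s^2 - 19*s/2 - 1 is on top; that piece has area ∫[-5,0] (s^3/2 - 25*s/2) ds = 625/8.
On [0, 5], v = -s^2 + 3*s - 1 is on top; that piece has area ∫[0,5] (-(s^3/2 - 25*s/2)) ds = 625/8.
Total enclosed area = 625/8 + 625/8 = 625/4.

625/4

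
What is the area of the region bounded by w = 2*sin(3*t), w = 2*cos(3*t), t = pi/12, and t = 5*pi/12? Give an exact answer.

4*sqrt(2)/3

On [pi/12, 5*pi/12], (2*sin(3*t)) - (2*cos(3*t)) = 2*sin(3*t) - 2*cos(3*t) is ≥ 0 throughout, so the area is a single integral of |2*sin(3*t) - 2*cos(3*t)|.
∫[pi/12,5*pi/12] (2*sin(3*t) - 2*cos(3*t)) dt = 4*sqrt(2)/3.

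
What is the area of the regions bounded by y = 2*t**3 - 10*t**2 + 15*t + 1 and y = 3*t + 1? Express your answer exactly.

Set the curves equal: 2*t**3 - 10*t**2 + 15*t + 1 = 3*t + 1, so 2*t**3 - 10*t**2 + 12*t = 0, which factors as 2*t*(t - 3)*(t - 2) = 0. The curves meet at t = 0, 2, 3.
On [0, 2], y = 2*t**3 - 10*t**2 + 15*t + 1 is on top; that piece has area ∫[0,2] (2*t**3 - 10*t**2 + 12*t) dt = 16/3.
On [2, 3], y = 3*t + 1 is on top; that piece has area ∫[2,3] (-(2*t**3 - 10*t**2 + 12*t)) dt = 5/6.
Total enclosed area = 16/3 + 5/6 = 37/6.

37/6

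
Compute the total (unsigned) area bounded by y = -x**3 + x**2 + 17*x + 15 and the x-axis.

568/3

The curve meets the x-axis where -x**3 + x**2 + 17*x + 15 = 0, i.e. -(x - 5)*(x + 1)*(x + 3) = 0, at x = -3, -1, 5.
On [-3, -1] the curve lies below the axis; ∫[-3,-1] (-x**3 + x**2 + 17*x + 15) dx = -28/3, giving area 28/3.
On [-1, 5] the curve lies above the axis; ∫[-1,5] (-x**3 + x**2 + 17*x + 15) dx = 180, giving area 180.
Total area = 28/3 + 180 = 568/3.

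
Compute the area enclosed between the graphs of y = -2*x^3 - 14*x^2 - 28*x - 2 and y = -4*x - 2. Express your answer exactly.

Set the curves equal: -2*x^3 - 14*x^2 - 28*x - 2 = -4*x - 2, so -2*x^3 - 14*x^2 - 24*x = 0, which factors as -2*x*(x + 3)*(x + 4) = 0. The curves meet at x = -4, -3, 0.
On [-4, -3], y = -4*x - 2 is on top; that piece has area ∫[-4,-3] (-(-2*x^3 - 14*x^2 - 24*x)) dx = 7/6.
On [-3, 0], y = -2*x^3 - 14*x^2 - 28*x - 2 is on top; that piece has area ∫[-3,0] (-2*x^3 - 14*x^2 - 24*x) dx = 45/2.
Total enclosed area = 7/6 + 45/2 = 71/3.

71/3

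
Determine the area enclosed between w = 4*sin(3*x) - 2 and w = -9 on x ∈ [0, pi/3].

8/3 + 7*pi/3

On [0, pi/3], (4*sin(3*x) - 2) - (-9) = 4*sin(3*x) + 7 is ≥ 0 throughout, so the area is a single integral of |4*sin(3*x) + 7|.
∫[0,pi/3] (4*sin(3*x) + 7) dx = 8/3 + 7*pi/3.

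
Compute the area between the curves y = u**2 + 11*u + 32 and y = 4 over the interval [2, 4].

422/3

On [2, 4], (u**2 + 11*u + 32) - (4) = u**2 + 11*u + 28 is ≥ 0 throughout, so the area is a single integral of |u**2 + 11*u + 28|.
∫[2,4] (u**2 + 11*u + 28) du = 422/3.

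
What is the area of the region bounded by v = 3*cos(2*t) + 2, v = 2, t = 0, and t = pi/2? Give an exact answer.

3

The difference (3*cos(2*t) + 2) - (2) = 3*cos(2*t) changes sign at t = pi/4 inside [0, pi/2], so split the integral there.
∫[0,pi/4] (3*cos(2*t)) dt = 3/2.
∫[pi/4,pi/2] (3*cos(2*t)) dt = -3/2; the area of that piece is 3/2.
Total area = 3/2 + 3/2 = 3.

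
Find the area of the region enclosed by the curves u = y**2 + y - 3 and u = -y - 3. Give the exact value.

4/3

Both boundary curves give u as a function of y, so integrate with respect to y. Setting them equal: y**2 + 2*y = 0, i.e. y*(y + 2) = 0, so they meet at y = -2, 0.
For y in [-2, 0], u = y**2 + y - 3 is on the left; area = ∫[-2,0] (-(y**2 + 2*y)) dy = 4/3.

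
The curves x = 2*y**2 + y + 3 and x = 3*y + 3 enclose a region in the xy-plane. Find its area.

Both boundary curves give x as a function of y, so integrate with respect to y. Setting them equal: 2*y**2 - 2*y = 0, i.e. 2*y*(y - 1) = 0, so they meet at y = 0, 1.
For y in [0, 1], x = 2*y**2 + y + 3 is on the left; area = ∫[0,1] (-(2*y**2 - 2*y)) dy = 1/3.

1/3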